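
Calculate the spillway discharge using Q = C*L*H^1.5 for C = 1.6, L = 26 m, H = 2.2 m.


Q = 1.6 * 26 * 2.2^1.5 = 135.7461 m^3/s


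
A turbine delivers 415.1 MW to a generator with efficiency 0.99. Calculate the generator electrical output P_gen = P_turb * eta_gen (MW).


P_gen = 415.1 * 0.99 = 410.9490 MW


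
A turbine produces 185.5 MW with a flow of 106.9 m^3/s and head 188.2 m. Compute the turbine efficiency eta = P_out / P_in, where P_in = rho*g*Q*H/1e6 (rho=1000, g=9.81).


P_in = 1000 * 9.81 * 106.9 * 188.2 / 1e6 = 197.3633 MW
eta = 185.5 / 197.3633 = 0.9399


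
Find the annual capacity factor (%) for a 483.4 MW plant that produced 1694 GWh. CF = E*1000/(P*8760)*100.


CF = 1694 * 1000 / (483.4 * 8760) * 100 = 40.0039 %


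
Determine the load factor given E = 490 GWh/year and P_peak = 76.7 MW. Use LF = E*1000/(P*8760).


LF = 490 * 1000 / (76.7 * 8760) = 0.7293


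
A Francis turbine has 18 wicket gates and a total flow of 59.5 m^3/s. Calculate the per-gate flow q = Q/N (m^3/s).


q = 59.5 / 18 = 3.3056 m^3/s


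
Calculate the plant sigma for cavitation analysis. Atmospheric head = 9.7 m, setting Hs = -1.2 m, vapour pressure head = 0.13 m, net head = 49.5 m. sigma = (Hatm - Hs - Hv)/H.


sigma = (9.7 - (-1.2) - 0.13) / 49.5 = 0.2176


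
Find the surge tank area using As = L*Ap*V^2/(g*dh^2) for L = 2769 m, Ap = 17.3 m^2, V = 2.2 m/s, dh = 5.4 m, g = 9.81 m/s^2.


As = 2769 * 17.3 * 2.2^2 / (9.81 * 5.4^2) = 810.5091 m^2


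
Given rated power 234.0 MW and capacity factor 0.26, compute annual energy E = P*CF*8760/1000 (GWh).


E = 234.0 * 0.26 * 8760 / 1000 = 532.9584 GWh


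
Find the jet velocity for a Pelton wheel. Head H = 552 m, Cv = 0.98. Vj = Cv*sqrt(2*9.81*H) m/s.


Vj = 0.98 * sqrt(2*9.81*552) = 101.9871 m/s


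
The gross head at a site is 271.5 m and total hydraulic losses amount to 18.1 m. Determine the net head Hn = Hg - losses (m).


Hn = 271.5 - 18.1 = 253.4000 m


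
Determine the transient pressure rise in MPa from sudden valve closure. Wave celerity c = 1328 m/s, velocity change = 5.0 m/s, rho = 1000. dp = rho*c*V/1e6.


dp = 1000 * 1328 * 5.0 / 1e6 = 6.6400 MPa


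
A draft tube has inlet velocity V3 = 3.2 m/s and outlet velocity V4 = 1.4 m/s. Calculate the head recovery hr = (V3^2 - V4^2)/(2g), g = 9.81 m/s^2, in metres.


hr = (3.2^2 - 1.4^2) / (2*9.81) = 0.4220 m


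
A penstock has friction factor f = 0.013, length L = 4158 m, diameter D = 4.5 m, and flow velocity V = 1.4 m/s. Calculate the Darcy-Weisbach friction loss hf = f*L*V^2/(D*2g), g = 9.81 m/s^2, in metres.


hf = 0.013 * 4158 * 1.4^2 / (4.5 * 2 * 9.81) = 1.2000 m


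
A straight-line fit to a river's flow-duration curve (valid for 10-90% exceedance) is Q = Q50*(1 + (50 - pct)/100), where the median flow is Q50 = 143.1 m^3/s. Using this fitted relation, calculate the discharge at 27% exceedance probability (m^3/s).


Q = 143.1 * (1 + (50 - 27)/100) = 176.0130 m^3/s


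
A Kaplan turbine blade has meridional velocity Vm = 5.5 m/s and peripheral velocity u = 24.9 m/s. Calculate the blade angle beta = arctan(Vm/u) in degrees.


beta = arctan(5.5 / 24.9) = 12.4557 degrees


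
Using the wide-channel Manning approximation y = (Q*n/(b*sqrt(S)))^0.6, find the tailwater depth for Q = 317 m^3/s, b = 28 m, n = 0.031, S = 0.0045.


y = (317 * 0.031 / (28 * 0.0045^0.5))^0.6 = 2.6989 m


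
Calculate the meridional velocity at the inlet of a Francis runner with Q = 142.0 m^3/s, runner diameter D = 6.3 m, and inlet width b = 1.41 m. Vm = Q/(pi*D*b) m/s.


Vm = 142.0 / (pi * 6.3 * 1.41) = 5.0884 m/s


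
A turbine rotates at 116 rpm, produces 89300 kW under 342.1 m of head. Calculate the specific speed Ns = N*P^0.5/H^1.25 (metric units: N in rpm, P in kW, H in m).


Ns = 116 * 89300^0.5 / 342.1^1.25 = 23.5609


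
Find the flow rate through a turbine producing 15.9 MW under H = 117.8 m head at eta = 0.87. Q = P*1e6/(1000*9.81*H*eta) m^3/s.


Q = 15.9 * 1e6 / (1000 * 9.81 * 117.8 * 0.87) = 15.8148 m^3/s


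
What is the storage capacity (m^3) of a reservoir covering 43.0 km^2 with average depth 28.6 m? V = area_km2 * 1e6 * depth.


V = 43.0 * 1e6 * 28.6 = 1.2298e+09 m^3


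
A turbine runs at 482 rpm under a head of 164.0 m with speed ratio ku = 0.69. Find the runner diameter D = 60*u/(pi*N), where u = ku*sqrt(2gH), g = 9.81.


u = 0.69 * sqrt(2*9.81*164.0) = 39.1400 m/s
D = 60 * 39.1400 / (pi * 482) = 1.5509 m


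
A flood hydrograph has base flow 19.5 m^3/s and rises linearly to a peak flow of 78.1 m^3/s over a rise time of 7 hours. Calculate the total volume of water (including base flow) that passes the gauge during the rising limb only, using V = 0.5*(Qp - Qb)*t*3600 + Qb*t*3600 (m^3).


V = 0.5*(78.1 - 19.5)*7*3600 + 19.5*7*3600 = 1.2298e+06 m^3


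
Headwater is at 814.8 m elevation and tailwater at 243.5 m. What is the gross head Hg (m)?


Hg = 814.8 - 243.5 = 571.3000 m


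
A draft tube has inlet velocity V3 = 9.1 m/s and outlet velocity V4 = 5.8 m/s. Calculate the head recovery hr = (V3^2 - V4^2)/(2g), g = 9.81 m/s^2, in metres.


hr = (9.1^2 - 5.8^2) / (2*9.81) = 2.5061 m


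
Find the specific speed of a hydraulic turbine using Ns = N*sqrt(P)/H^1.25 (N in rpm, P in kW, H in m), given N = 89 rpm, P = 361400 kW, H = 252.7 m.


Ns = 89 * 361400^0.5 / 252.7^1.25 = 53.1040


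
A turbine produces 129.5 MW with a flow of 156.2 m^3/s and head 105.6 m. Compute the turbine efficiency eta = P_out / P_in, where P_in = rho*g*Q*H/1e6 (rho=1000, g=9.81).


P_in = 1000 * 9.81 * 156.2 * 105.6 / 1e6 = 161.8132 MW
eta = 129.5 / 161.8132 = 0.8003


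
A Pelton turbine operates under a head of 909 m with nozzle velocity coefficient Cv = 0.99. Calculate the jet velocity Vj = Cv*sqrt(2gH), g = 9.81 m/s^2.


Vj = 0.99 * sqrt(2*9.81*909) = 132.2107 m/s


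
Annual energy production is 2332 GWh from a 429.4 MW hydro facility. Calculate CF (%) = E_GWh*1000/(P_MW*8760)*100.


CF = 2332 * 1000 / (429.4 * 8760) * 100 = 61.9958 %


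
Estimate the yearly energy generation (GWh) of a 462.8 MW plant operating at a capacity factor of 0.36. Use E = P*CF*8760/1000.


E = 462.8 * 0.36 * 8760 / 1000 = 1459.4861 GWh


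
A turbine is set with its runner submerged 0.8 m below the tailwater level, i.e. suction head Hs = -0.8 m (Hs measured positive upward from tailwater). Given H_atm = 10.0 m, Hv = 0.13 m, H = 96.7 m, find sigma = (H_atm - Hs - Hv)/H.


sigma = (10.0 - (-0.8) - 0.13) / 96.7 = 0.1103


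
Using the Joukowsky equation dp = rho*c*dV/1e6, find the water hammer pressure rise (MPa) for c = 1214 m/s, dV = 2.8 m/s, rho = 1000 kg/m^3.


dp = 1000 * 1214 * 2.8 / 1e6 = 3.3992 MPa


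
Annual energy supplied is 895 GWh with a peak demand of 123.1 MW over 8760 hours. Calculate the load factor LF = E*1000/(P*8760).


LF = 895 * 1000 / (123.1 * 8760) = 0.8300


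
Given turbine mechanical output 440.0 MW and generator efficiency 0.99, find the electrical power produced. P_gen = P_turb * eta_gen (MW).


P_gen = 440.0 * 0.99 = 435.6000 MW


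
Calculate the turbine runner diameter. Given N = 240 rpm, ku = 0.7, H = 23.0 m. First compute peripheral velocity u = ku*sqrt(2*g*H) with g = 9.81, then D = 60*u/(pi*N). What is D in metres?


u = 0.7 * sqrt(2*9.81*23.0) = 14.8700 m/s
D = 60 * 14.8700 / (pi * 240) = 1.1833 m


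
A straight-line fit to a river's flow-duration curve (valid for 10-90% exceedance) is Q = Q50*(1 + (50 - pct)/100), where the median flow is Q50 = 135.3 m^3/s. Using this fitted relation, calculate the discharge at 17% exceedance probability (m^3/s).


Q = 135.3 * (1 + (50 - 17)/100) = 179.9490 m^3/s


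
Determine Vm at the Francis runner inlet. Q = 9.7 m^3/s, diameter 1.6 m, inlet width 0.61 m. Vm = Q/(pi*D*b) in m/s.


Vm = 9.7 / (pi * 1.6 * 0.61) = 3.1635 m/s


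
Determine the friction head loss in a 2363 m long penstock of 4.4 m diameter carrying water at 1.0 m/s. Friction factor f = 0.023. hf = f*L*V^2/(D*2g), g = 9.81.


hf = 0.023 * 2363 * 1.0^2 / (4.4 * 2 * 9.81) = 0.6296 m


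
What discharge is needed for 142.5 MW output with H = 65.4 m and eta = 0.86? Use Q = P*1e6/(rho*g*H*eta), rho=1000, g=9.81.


Q = 142.5 * 1e6 / (1000 * 9.81 * 65.4 * 0.86) = 258.2674 m^3/s


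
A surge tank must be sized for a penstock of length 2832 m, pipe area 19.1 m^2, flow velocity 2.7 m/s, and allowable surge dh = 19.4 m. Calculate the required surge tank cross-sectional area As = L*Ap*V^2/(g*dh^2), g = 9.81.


As = 2832 * 19.1 * 2.7^2 / (9.81 * 19.4^2) = 106.8026 m^2


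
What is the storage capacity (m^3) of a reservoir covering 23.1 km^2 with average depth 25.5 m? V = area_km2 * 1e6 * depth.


V = 23.1 * 1e6 * 25.5 = 5.8905e+08 m^3


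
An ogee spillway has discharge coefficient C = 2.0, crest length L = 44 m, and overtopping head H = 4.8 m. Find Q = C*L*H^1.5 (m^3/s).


Q = 2.0 * 44 * 4.8^1.5 = 925.4320 m^3/s


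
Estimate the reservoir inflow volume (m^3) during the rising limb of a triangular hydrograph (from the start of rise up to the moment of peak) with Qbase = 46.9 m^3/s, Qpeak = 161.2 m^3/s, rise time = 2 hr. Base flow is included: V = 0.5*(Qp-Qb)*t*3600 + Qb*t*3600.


V = 0.5*(161.2 - 46.9)*2*3600 + 46.9*2*3600 = 749160.0000 m^3


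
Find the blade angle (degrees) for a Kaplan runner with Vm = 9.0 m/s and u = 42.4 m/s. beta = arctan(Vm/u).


beta = arctan(9.0 / 42.4) = 11.9840 degrees


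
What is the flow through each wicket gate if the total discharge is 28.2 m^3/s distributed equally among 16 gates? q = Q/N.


q = 28.2 / 16 = 1.7625 m^3/s


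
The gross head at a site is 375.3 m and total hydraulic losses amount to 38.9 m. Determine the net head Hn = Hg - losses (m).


Hn = 375.3 - 38.9 = 336.4000 m


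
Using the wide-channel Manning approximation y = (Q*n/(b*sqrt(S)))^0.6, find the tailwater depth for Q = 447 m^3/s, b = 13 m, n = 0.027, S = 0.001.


y = (447 * 0.027 / (13 * 0.001^0.5))^0.6 = 7.5969 m


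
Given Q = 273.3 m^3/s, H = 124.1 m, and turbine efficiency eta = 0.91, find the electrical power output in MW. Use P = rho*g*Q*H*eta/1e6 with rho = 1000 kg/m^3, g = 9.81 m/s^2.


P = 1000 * 9.81 * 273.3 * 124.1 * 0.91 / 1e6 = 302.7763 MW


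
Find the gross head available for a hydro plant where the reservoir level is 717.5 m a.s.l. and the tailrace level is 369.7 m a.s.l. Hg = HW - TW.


Hg = 717.5 - 369.7 = 347.8000 m


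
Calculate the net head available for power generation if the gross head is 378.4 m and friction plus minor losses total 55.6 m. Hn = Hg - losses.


Hn = 378.4 - 55.6 = 322.8000 m


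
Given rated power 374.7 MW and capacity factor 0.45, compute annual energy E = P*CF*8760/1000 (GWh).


E = 374.7 * 0.45 * 8760 / 1000 = 1477.0674 GWh


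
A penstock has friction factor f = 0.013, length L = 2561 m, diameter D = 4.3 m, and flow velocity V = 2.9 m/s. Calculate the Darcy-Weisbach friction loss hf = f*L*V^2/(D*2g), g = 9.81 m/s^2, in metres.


hf = 0.013 * 2561 * 2.9^2 / (4.3 * 2 * 9.81) = 3.3188 m


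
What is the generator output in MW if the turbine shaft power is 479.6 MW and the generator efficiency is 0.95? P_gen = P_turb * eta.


P_gen = 479.6 * 0.95 = 455.6200 MW


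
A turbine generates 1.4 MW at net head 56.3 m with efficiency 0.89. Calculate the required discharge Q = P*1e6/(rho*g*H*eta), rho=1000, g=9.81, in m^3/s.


Q = 1.4 * 1e6 / (1000 * 9.81 * 56.3 * 0.89) = 2.8481 m^3/s


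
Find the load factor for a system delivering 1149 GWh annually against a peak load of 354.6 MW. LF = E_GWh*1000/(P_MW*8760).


LF = 1149 * 1000 / (354.6 * 8760) = 0.3699


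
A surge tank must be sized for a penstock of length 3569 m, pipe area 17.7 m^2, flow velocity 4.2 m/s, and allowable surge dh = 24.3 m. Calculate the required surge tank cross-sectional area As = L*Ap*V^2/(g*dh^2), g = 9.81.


As = 3569 * 17.7 * 4.2^2 / (9.81 * 24.3^2) = 192.3698 m^2


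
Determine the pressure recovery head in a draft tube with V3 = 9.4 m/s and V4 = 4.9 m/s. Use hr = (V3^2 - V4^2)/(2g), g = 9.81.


hr = (9.4^2 - 4.9^2) / (2*9.81) = 3.2798 m


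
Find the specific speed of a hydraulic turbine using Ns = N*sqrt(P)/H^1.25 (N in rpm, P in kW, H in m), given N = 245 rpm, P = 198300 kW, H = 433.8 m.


Ns = 245 * 198300^0.5 / 433.8^1.25 = 55.1081


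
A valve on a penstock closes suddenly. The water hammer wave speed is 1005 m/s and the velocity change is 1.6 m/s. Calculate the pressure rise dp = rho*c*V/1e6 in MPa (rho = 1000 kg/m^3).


dp = 1000 * 1005 * 1.6 / 1e6 = 1.6080 MPa


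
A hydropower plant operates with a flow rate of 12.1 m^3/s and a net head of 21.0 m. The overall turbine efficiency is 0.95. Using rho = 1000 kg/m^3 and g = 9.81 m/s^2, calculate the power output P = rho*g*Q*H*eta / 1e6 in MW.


P = 1000 * 9.81 * 12.1 * 21.0 * 0.95 / 1e6 = 2.3681 MW


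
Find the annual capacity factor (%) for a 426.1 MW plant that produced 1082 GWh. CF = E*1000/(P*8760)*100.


CF = 1082 * 1000 / (426.1 * 8760) * 100 = 28.9876 %


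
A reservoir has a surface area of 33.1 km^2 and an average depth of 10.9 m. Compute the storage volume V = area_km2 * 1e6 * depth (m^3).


V = 33.1 * 1e6 * 10.9 = 3.6079e+08 m^3


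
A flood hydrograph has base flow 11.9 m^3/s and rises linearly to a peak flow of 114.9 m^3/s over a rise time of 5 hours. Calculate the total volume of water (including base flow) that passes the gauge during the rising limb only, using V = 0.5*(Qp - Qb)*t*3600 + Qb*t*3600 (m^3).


V = 0.5*(114.9 - 11.9)*5*3600 + 11.9*5*3600 = 1.1412e+06 m^3


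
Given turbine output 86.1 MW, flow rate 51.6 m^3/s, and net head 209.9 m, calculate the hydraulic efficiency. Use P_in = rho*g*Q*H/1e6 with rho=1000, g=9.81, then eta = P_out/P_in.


P_in = 1000 * 9.81 * 51.6 * 209.9 / 1e6 = 106.2505 MW
eta = 86.1 / 106.2505 = 0.8103


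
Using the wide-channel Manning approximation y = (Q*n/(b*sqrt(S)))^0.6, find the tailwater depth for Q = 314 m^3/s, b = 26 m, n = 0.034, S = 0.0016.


y = (314 * 0.034 / (26 * 0.0016^0.5))^0.6 = 4.0441 m


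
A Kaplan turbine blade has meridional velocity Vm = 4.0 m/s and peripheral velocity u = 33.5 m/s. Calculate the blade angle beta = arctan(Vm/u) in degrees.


beta = arctan(4.0 / 33.5) = 6.8091 degrees


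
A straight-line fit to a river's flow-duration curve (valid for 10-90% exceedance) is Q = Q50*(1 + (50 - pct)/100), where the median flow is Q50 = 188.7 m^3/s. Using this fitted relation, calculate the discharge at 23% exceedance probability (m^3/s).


Q = 188.7 * (1 + (50 - 23)/100) = 239.6490 m^3/s


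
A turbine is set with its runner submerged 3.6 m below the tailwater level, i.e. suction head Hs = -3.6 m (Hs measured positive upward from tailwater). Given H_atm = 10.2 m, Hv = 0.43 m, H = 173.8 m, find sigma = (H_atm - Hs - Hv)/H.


sigma = (10.2 - (-3.6) - 0.43) / 173.8 = 0.0769


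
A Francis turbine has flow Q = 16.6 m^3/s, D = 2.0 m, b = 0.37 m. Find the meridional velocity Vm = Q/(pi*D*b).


Vm = 16.6 / (pi * 2.0 * 0.37) = 7.1405 m/s


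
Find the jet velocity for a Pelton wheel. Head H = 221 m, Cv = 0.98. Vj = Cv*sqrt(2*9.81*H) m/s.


Vj = 0.98 * sqrt(2*9.81*221) = 64.5315 m/s


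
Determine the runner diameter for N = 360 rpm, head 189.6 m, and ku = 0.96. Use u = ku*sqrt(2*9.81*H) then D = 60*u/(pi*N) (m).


u = 0.96 * sqrt(2*9.81*189.6) = 58.5518 m/s
D = 60 * 58.5518 / (pi * 360) = 3.1063 m


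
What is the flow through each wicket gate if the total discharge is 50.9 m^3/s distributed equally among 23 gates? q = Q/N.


q = 50.9 / 23 = 2.2130 m^3/s


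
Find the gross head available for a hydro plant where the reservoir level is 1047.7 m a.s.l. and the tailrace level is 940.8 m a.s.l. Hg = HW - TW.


Hg = 1047.7 - 940.8 = 106.9000 m


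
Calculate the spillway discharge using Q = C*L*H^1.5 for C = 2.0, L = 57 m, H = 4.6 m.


Q = 2.0 * 57 * 4.6^1.5 = 1124.7127 m^3/s


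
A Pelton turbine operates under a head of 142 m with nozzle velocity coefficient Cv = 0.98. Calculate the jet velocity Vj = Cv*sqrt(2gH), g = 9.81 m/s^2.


Vj = 0.98 * sqrt(2*9.81*142) = 51.7273 m/s


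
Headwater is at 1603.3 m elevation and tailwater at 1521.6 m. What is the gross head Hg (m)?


Hg = 1603.3 - 1521.6 = 81.7000 m


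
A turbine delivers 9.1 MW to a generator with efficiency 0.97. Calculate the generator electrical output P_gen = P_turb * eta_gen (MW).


P_gen = 9.1 * 0.97 = 8.8270 MW


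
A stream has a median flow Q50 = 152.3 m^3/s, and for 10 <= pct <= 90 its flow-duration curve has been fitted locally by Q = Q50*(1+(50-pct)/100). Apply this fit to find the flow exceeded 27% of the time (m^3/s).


Q = 152.3 * (1 + (50 - 27)/100) = 187.3290 m^3/s


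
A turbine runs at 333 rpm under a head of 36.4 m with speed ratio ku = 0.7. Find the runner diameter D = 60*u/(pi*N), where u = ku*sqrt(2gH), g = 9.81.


u = 0.7 * sqrt(2*9.81*36.4) = 18.7067 m/s
D = 60 * 18.7067 / (pi * 333) = 1.0729 m


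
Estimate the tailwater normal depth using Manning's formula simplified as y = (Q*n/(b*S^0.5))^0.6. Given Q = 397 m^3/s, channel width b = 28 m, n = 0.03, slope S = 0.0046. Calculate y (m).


y = (397 * 0.03 / (28 * 0.0046^0.5))^0.6 = 3.0090 m


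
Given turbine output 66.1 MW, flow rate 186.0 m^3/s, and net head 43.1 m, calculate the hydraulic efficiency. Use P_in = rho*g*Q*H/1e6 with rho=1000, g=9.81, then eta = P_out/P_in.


P_in = 1000 * 9.81 * 186.0 * 43.1 / 1e6 = 78.6428 MW
eta = 66.1 / 78.6428 = 0.8405


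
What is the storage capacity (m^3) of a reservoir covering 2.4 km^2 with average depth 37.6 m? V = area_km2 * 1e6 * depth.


V = 2.4 * 1e6 * 37.6 = 9.0240e+07 m^3


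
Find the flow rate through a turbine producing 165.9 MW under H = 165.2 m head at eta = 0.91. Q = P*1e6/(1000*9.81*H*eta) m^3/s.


Q = 165.9 * 1e6 / (1000 * 9.81 * 165.2 * 0.91) = 112.4931 m^3/s


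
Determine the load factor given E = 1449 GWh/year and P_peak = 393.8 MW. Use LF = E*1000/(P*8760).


LF = 1449 * 1000 / (393.8 * 8760) = 0.4200


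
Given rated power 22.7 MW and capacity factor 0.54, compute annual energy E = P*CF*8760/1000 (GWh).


E = 22.7 * 0.54 * 8760 / 1000 = 107.3801 GWh


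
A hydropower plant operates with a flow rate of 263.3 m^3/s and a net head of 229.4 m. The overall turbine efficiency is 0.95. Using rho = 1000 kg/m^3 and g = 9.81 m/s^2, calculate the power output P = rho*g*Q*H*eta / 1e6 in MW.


P = 1000 * 9.81 * 263.3 * 229.4 * 0.95 / 1e6 = 562.9073 MW


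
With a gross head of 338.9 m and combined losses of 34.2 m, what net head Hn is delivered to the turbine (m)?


Hn = 338.9 - 34.2 = 304.7000 m


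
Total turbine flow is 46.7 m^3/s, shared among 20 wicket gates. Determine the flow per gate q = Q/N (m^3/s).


q = 46.7 / 20 = 2.3350 m^3/s


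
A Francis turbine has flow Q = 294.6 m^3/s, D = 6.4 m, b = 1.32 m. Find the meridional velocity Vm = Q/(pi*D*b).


Vm = 294.6 / (pi * 6.4 * 1.32) = 11.1002 m/s


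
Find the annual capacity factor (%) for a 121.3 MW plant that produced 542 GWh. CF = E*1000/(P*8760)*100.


CF = 542 * 1000 / (121.3 * 8760) * 100 = 51.0075 %


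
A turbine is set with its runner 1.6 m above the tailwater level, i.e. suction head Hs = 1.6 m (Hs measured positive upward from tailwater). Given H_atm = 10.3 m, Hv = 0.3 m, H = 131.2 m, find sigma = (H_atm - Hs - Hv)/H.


sigma = (10.3 - 1.6 - 0.3) / 131.2 = 0.0640


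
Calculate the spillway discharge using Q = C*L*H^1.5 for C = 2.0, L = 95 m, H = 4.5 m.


Q = 2.0 * 95 * 4.5^1.5 = 1813.7289 m^3/s


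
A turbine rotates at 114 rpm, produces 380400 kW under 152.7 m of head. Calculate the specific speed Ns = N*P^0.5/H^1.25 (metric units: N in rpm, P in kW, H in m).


Ns = 114 * 380400^0.5 / 152.7^1.25 = 130.9864


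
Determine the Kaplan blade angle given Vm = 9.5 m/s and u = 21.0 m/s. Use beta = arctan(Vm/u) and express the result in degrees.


beta = arctan(9.5 / 21.0) = 24.3411 degrees


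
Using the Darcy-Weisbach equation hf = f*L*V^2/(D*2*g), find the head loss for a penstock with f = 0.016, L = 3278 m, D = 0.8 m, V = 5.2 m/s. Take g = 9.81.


hf = 0.016 * 3278 * 5.2^2 / (0.8 * 2 * 9.81) = 90.3538 m


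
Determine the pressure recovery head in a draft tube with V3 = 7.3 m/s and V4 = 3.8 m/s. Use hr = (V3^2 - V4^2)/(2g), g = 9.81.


hr = (7.3^2 - 3.8^2) / (2*9.81) = 1.9801 m


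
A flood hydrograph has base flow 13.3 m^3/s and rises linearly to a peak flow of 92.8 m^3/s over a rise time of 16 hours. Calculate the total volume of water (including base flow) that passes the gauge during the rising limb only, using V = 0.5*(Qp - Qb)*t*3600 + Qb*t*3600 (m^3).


V = 0.5*(92.8 - 13.3)*16*3600 + 13.3*16*3600 = 3.0557e+06 m^3


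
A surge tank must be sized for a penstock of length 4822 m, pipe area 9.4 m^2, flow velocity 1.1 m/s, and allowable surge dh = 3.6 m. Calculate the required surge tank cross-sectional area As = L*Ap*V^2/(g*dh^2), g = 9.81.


As = 4822 * 9.4 * 1.1^2 / (9.81 * 3.6^2) = 431.3864 m^2


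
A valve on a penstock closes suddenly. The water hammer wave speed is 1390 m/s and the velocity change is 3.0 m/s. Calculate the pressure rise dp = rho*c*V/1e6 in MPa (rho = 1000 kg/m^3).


dp = 1000 * 1390 * 3.0 / 1e6 = 4.1700 MPa


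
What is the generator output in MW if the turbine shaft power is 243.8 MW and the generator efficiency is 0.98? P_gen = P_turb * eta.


P_gen = 243.8 * 0.98 = 238.9240 MW


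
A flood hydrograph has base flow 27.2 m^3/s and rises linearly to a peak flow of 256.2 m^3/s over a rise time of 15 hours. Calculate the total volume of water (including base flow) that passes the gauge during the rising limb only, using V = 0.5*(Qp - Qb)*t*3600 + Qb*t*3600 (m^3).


V = 0.5*(256.2 - 27.2)*15*3600 + 27.2*15*3600 = 7.6518e+06 m^3


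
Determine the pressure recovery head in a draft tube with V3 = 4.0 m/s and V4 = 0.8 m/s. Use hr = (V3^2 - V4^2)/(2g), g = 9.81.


hr = (4.0^2 - 0.8^2) / (2*9.81) = 0.7829 m


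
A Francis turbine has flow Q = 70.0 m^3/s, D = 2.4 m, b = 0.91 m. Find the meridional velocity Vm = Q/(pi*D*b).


Vm = 70.0 / (pi * 2.4 * 0.91) = 10.2022 m/s


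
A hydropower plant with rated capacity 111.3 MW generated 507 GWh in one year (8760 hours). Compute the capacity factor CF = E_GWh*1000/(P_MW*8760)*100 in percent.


CF = 507 * 1000 / (111.3 * 8760) * 100 = 52.0006 %


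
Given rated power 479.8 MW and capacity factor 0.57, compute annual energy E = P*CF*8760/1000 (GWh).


E = 479.8 * 0.57 * 8760 / 1000 = 2395.7374 GWh


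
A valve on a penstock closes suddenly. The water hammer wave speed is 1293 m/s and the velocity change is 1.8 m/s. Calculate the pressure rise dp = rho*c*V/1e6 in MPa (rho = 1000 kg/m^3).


dp = 1000 * 1293 * 1.8 / 1e6 = 2.3274 MPa


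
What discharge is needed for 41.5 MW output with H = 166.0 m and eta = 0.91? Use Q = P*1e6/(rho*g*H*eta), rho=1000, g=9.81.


Q = 41.5 * 1e6 / (1000 * 9.81 * 166.0 * 0.91) = 28.0046 m^3/s


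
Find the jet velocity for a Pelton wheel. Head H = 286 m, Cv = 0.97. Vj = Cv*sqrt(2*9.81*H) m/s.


Vj = 0.97 * sqrt(2*9.81*286) = 72.6615 m/s


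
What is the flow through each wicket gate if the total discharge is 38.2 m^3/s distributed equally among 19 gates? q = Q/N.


q = 38.2 / 19 = 2.0105 m^3/s


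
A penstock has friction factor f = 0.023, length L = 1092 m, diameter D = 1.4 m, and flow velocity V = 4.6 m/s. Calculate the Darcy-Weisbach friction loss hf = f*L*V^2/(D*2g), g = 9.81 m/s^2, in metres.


hf = 0.023 * 1092 * 4.6^2 / (1.4 * 2 * 9.81) = 19.3481 m


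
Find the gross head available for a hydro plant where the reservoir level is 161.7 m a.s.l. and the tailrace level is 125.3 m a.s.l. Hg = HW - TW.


Hg = 161.7 - 125.3 = 36.4000 m


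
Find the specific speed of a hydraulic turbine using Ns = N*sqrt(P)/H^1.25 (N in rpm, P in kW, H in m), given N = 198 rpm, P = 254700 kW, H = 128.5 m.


Ns = 198 * 254700^0.5 / 128.5^1.25 = 230.9674


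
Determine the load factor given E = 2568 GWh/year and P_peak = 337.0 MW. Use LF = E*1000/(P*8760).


LF = 2568 * 1000 / (337.0 * 8760) = 0.8699


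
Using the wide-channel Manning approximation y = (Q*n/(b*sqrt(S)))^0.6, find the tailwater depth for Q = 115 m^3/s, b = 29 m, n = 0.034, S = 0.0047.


y = (115 * 0.034 / (29 * 0.0047^0.5))^0.6 = 1.5005 m


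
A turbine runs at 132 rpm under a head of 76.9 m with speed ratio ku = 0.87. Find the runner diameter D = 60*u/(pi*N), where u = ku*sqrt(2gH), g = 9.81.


u = 0.87 * sqrt(2*9.81*76.9) = 33.7934 m/s
D = 60 * 33.7934 / (pi * 132) = 4.8894 m


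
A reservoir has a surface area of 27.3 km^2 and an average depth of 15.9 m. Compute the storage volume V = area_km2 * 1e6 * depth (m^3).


V = 27.3 * 1e6 * 15.9 = 4.3407e+08 m^3


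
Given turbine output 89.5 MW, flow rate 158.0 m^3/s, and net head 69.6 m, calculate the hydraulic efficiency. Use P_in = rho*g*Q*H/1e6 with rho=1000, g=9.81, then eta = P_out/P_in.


P_in = 1000 * 9.81 * 158.0 * 69.6 / 1e6 = 107.8786 MW
eta = 89.5 / 107.8786 = 0.8296


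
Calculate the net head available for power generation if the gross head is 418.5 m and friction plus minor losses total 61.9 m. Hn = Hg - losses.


Hn = 418.5 - 61.9 = 356.6000 m


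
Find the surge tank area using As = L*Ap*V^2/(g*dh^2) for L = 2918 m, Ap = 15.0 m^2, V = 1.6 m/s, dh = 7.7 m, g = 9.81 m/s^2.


As = 2918 * 15.0 * 1.6^2 / (9.81 * 7.7^2) = 192.6487 m^2


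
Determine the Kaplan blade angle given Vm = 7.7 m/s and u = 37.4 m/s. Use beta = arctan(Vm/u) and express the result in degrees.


beta = arctan(7.7 / 37.4) = 11.6336 degrees


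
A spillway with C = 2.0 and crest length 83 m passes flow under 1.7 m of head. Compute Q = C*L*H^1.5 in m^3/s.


Q = 2.0 * 83 * 1.7^1.5 = 367.9438 m^3/s


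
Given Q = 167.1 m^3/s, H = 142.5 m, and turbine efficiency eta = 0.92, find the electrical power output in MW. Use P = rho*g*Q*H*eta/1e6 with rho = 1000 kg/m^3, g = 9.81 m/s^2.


P = 1000 * 9.81 * 167.1 * 142.5 * 0.92 / 1e6 = 214.9058 MW


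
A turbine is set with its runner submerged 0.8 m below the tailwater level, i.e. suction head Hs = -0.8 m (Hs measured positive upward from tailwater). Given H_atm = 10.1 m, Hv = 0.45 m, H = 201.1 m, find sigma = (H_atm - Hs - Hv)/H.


sigma = (10.1 - (-0.8) - 0.45) / 201.1 = 0.0520


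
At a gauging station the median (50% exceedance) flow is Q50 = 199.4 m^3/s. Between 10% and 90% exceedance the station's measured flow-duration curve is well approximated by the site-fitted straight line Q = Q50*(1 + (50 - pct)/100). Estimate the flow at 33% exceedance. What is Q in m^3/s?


Q = 199.4 * (1 + (50 - 33)/100) = 233.2980 m^3/s


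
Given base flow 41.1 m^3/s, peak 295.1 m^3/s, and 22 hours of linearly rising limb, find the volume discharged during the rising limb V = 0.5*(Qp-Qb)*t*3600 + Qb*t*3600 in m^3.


V = 0.5*(295.1 - 41.1)*22*3600 + 41.1*22*3600 = 1.3314e+07 m^3


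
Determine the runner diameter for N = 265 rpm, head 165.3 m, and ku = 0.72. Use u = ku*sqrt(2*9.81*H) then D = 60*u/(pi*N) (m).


u = 0.72 * sqrt(2*9.81*165.3) = 41.0033 m/s
D = 60 * 41.0033 / (pi * 265) = 2.9551 m


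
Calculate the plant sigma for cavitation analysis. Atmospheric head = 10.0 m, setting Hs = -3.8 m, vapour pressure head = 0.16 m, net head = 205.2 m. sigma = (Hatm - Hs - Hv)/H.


sigma = (10.0 - (-3.8) - 0.16) / 205.2 = 0.0665


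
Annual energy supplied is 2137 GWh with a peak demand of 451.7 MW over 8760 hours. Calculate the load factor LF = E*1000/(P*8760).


LF = 2137 * 1000 / (451.7 * 8760) = 0.5401


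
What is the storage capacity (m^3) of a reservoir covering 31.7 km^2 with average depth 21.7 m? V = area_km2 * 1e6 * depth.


V = 31.7 * 1e6 * 21.7 = 6.8789e+08 m^3


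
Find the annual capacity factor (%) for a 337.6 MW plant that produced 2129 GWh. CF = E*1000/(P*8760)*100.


CF = 2129 * 1000 / (337.6 * 8760) * 100 = 71.9895 %


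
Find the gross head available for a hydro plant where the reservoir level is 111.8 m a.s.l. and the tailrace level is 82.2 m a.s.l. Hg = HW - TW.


Hg = 111.8 - 82.2 = 29.6000 m


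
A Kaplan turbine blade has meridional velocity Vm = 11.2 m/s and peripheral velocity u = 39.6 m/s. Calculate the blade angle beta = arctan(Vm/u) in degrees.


beta = arctan(11.2 / 39.6) = 15.7924 degrees


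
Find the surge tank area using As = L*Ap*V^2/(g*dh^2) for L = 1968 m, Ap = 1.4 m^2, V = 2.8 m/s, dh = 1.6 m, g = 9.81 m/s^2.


As = 1968 * 1.4 * 2.8^2 / (9.81 * 1.6^2) = 860.1223 m^2


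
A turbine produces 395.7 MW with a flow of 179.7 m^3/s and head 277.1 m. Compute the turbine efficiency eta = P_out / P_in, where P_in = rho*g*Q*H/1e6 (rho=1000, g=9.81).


P_in = 1000 * 9.81 * 179.7 * 277.1 / 1e6 = 488.4877 MW
eta = 395.7 / 488.4877 = 0.8101


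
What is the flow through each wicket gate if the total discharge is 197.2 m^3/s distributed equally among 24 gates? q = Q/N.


q = 197.2 / 24 = 8.2167 m^3/s


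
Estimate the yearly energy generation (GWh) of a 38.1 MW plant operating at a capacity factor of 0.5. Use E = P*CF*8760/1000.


E = 38.1 * 0.5 * 8760 / 1000 = 166.8780 GWh


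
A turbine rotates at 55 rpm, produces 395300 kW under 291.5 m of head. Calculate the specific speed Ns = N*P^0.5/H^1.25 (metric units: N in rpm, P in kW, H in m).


Ns = 55 * 395300^0.5 / 291.5^1.25 = 28.7096


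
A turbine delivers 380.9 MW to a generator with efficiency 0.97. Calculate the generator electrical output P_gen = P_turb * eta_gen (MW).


P_gen = 380.9 * 0.97 = 369.4730 MW


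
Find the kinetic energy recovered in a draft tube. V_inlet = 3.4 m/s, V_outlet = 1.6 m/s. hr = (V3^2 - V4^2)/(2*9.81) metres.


hr = (3.4^2 - 1.6^2) / (2*9.81) = 0.4587 m


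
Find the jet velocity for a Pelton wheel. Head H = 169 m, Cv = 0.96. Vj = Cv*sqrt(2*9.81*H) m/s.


Vj = 0.96 * sqrt(2*9.81*169) = 55.2795 m/s


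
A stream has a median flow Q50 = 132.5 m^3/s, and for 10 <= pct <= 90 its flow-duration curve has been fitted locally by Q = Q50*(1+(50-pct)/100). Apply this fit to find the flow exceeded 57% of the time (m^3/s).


Q = 132.5 * (1 + (50 - 57)/100) = 123.2250 m^3/s


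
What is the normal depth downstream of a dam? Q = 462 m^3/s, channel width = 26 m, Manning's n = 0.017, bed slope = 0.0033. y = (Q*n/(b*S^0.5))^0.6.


y = (462 * 0.017 / (26 * 0.0033^0.5))^0.6 = 2.7072 m


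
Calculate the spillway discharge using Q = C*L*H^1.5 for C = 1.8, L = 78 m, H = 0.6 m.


Q = 1.8 * 78 * 0.6^1.5 = 65.2520 m^3/s


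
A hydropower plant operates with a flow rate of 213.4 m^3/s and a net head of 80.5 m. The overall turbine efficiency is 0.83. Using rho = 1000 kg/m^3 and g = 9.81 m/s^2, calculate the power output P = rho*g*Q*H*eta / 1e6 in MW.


P = 1000 * 9.81 * 213.4 * 80.5 * 0.83 / 1e6 = 139.8741 MW


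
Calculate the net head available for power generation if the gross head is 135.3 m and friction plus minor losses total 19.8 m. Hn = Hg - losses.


Hn = 135.3 - 19.8 = 115.5000 m


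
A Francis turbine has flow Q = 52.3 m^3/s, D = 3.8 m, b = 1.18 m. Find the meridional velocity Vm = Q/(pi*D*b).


Vm = 52.3 / (pi * 3.8 * 1.18) = 3.7127 m/s


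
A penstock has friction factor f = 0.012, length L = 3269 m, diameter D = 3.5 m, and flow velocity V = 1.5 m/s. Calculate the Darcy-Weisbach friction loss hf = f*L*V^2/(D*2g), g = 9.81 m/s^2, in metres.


hf = 0.012 * 3269 * 1.5^2 / (3.5 * 2 * 9.81) = 1.2853 m


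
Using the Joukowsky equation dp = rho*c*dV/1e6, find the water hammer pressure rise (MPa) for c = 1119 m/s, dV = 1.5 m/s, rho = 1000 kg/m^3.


dp = 1000 * 1119 * 1.5 / 1e6 = 1.6785 MPa


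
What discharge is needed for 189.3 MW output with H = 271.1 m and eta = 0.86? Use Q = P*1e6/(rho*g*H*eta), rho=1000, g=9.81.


Q = 189.3 * 1e6 / (1000 * 9.81 * 271.1 * 0.86) = 82.7663 m^3/s


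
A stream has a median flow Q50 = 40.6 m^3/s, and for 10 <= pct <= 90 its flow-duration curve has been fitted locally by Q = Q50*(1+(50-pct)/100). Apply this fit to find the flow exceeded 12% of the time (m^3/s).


Q = 40.6 * (1 + (50 - 12)/100) = 56.0280 m^3/s


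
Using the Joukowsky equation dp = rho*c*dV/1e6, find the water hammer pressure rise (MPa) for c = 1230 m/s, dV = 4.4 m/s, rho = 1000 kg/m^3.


dp = 1000 * 1230 * 4.4 / 1e6 = 5.4120 MPa


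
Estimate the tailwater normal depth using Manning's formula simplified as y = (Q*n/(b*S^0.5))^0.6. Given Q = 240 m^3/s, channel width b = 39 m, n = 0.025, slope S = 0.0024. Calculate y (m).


y = (240 * 0.025 / (39 * 0.0024^0.5))^0.6 = 1.9870 m


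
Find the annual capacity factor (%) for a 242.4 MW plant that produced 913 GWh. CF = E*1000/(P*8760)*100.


CF = 913 * 1000 / (242.4 * 8760) * 100 = 42.9966 %


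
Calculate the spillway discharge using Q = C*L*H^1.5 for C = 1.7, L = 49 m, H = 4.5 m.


Q = 1.7 * 49 * 4.5^1.5 = 795.1769 m^3/s


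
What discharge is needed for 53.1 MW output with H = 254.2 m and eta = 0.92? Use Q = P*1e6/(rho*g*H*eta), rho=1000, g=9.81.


Q = 53.1 * 1e6 / (1000 * 9.81 * 254.2 * 0.92) = 23.1453 m^3/s


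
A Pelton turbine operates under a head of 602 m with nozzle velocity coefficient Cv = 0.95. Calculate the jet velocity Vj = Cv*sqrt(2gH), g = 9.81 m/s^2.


Vj = 0.95 * sqrt(2*9.81*602) = 103.2456 m/s


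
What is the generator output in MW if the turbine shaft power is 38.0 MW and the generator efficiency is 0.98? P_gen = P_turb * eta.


P_gen = 38.0 * 0.98 = 37.2400 MW


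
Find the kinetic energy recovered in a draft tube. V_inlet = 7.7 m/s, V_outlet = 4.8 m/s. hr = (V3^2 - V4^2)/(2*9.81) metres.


hr = (7.7^2 - 4.8^2) / (2*9.81) = 1.8476 m


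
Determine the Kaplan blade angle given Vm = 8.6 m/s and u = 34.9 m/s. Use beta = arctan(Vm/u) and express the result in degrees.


beta = arctan(8.6 / 34.9) = 13.8429 degrees


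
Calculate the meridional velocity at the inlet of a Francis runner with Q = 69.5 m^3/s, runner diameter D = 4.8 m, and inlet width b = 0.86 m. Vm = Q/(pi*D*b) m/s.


Vm = 69.5 / (pi * 4.8 * 0.86) = 5.3591 m/s


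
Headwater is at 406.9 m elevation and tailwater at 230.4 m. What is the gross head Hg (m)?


Hg = 406.9 - 230.4 = 176.5000 m


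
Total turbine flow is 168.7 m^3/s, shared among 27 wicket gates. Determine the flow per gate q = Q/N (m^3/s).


q = 168.7 / 27 = 6.2481 m^3/s


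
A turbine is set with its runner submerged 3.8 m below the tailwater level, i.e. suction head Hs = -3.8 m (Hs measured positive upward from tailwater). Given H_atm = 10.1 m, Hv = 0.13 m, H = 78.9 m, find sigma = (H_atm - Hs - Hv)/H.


sigma = (10.1 - (-3.8) - 0.13) / 78.9 = 0.1745


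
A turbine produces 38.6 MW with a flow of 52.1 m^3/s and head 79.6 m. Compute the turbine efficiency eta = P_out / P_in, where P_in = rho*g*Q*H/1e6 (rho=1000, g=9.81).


P_in = 1000 * 9.81 * 52.1 * 79.6 / 1e6 = 40.6836 MW
eta = 38.6 / 40.6836 = 0.9488


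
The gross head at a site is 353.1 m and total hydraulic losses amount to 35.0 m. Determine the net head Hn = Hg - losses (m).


Hn = 353.1 - 35.0 = 318.1000 m


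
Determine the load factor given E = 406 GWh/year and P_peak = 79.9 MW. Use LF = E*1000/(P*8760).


LF = 406 * 1000 / (79.9 * 8760) = 0.5801


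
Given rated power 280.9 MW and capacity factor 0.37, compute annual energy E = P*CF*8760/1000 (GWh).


E = 280.9 * 0.37 * 8760 / 1000 = 910.4531 GWh


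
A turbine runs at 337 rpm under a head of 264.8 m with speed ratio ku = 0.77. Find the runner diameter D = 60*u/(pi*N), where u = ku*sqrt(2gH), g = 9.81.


u = 0.77 * sqrt(2*9.81*264.8) = 55.5008 m/s
D = 60 * 55.5008 / (pi * 337) = 3.1454 m


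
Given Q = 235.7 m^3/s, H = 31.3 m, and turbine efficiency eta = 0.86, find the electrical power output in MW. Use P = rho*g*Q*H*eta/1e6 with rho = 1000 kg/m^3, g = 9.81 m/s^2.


P = 1000 * 9.81 * 235.7 * 31.3 * 0.86 / 1e6 = 62.2403 MW


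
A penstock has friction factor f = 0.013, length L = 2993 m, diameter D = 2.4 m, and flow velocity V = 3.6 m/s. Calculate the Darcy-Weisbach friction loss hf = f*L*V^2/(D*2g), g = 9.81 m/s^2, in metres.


hf = 0.013 * 2993 * 3.6^2 / (2.4 * 2 * 9.81) = 10.7089 m


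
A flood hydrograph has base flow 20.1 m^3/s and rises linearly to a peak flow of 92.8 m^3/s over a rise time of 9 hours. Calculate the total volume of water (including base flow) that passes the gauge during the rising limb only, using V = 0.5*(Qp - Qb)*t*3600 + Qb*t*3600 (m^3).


V = 0.5*(92.8 - 20.1)*9*3600 + 20.1*9*3600 = 1.8290e+06 m^3


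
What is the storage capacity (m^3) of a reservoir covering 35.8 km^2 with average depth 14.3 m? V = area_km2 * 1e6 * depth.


V = 35.8 * 1e6 * 14.3 = 5.1194e+08 m^3


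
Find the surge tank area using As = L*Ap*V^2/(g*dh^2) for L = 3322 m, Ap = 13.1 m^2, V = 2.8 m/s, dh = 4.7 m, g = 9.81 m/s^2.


As = 3322 * 13.1 * 2.8^2 / (9.81 * 4.7^2) = 1574.4260 m^2


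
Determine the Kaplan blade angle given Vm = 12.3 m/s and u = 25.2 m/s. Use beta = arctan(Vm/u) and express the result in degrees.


beta = arctan(12.3 / 25.2) = 26.0168 degrees


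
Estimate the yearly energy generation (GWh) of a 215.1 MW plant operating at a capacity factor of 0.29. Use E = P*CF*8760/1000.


E = 215.1 * 0.29 * 8760 / 1000 = 546.4400 GWh


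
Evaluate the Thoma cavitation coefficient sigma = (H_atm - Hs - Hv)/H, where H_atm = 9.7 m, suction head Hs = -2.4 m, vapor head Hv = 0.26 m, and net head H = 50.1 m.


sigma = (9.7 - (-2.4) - 0.26) / 50.1 = 0.2363


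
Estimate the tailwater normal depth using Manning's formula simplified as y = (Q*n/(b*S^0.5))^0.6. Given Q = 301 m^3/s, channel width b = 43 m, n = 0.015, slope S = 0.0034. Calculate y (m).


y = (301 * 0.015 / (43 * 0.0034^0.5))^0.6 = 1.4232 m


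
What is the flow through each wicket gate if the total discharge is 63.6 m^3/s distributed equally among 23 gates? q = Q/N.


q = 63.6 / 23 = 2.7652 m^3/s


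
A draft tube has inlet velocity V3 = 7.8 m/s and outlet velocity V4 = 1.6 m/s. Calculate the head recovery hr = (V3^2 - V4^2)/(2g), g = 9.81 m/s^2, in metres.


hr = (7.8^2 - 1.6^2) / (2*9.81) = 2.9704 m


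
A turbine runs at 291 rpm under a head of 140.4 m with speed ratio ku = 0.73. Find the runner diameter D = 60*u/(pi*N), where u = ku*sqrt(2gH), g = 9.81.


u = 0.73 * sqrt(2*9.81*140.4) = 38.3139 m/s
D = 60 * 38.3139 / (pi * 291) = 2.5146 m


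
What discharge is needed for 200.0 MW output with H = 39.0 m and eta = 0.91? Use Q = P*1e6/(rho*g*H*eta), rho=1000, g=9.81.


Q = 200.0 * 1e6 / (1000 * 9.81 * 39.0 * 0.91) = 574.4536 m^3/s


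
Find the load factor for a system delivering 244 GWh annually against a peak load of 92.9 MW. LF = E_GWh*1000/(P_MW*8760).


LF = 244 * 1000 / (92.9 * 8760) = 0.2998


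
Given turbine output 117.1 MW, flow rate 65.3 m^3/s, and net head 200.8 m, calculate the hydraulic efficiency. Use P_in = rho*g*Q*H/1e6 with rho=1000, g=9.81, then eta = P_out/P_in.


P_in = 1000 * 9.81 * 65.3 * 200.8 / 1e6 = 128.6311 MW
eta = 117.1 / 128.6311 = 0.9104


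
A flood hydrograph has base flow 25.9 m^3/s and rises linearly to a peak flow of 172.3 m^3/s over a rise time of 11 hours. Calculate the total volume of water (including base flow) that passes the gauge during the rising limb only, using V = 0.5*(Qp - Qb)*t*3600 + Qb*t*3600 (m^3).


V = 0.5*(172.3 - 25.9)*11*3600 + 25.9*11*3600 = 3.9244e+06 m^3


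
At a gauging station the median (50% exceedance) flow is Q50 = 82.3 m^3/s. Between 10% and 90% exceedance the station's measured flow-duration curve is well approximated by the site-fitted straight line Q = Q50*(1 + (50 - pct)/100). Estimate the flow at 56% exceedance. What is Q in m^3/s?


Q = 82.3 * (1 + (50 - 56)/100) = 77.3620 m^3/s
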